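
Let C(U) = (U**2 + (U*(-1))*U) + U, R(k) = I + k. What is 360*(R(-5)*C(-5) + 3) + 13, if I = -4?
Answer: 17293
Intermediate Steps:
R(k) = -4 + k
C(U) = U (C(U) = (U**2 + (-U)*U) + U = (U**2 - U**2) + U = 0 + U = U)
360*(R(-5)*C(-5) + 3) + 13 = 360*((-4 - 5)*(-5) + 3) + 13 = 360*(-9*(-5) + 3) + 13 = 360*(45 + 3) + 13 = 360*48 + 13 = 17280 + 13 = 17293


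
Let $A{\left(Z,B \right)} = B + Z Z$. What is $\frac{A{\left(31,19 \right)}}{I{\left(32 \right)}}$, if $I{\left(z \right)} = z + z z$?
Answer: $\frac{245}{264} \approx 0.92803$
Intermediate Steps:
$A{\left(Z,B \right)} = B + Z^{2}$
$I{\left(z \right)} = z + z^{2}$
$\frac{A{\left(31,19 \right)}}{I{\left(32 \right)}} = \frac{19 + 31^{2}}{32 \left(1 + 32\right)} = \frac{19 + 961}{32 \cdot 33} = \frac{980}{1056} = 980 \cdot \frac{1}{1056} = \frac{245}{264}$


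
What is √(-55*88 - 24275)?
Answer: 3*I*√3235 ≈ 170.63*I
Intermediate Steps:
√(-55*88 - 24275) = √(-4840 - 24275) = √(-29115) = 3*I*√3235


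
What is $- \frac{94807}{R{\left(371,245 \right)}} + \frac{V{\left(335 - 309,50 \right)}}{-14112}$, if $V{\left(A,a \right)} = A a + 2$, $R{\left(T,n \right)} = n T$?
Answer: $- \frac{4953271}{4362960} \approx -1.1353$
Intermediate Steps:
$R{\left(T,n \right)} = T n$
$V{\left(A,a \right)} = 2 + A a$
$- \frac{94807}{R{\left(371,245 \right)}} + \frac{V{\left(335 - 309,50 \right)}}{-14112} = - \frac{94807}{371 \cdot 245} + \frac{2 + \left(335 - 309\right) 50}{-14112} = - \frac{94807}{90895} + \left(2 + 26 \cdot 50\right) \left(- \frac{1}{14112}\right) = \left(-94807\right) \frac{1}{90895} + \left(2 + 1300\right) \left(- \frac{1}{14112}\right) = - \frac{94807}{90895} + 1302 \left(- \frac{1}{14112}\right) = - \frac{94807}{90895} - \frac{31}{336} = - \frac{4953271}{4362960}$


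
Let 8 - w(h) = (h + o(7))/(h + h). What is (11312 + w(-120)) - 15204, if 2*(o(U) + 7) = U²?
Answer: -372905/96 ≈ -3884.4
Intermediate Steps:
o(U) = -7 + U²/2
w(h) = 8 - (35/2 + h)/(2*h) (w(h) = 8 - (h + (-7 + (½)*7²))/(h + h) = 8 - (h + (-7 + (½)*49))/(2*h) = 8 - (h + (-7 + 49/2))*1/(2*h) = 8 - (h + 35/2)*1/(2*h) = 8 - (35/2 + h)*1/(2*h) = 8 - (35/2 + h)/(2*h))
(11312 + w(-120)) - 15204 = (11312 + (5/4)*(-7 + 6*(-120))/(-120)) - 15204 = (11312 + (5/4)*(-1/120)*(-7 - 720)) - 15204 = (11312 + (5/4)*(-1/120)*(-727)) - 15204 = (11312 + 727/96) - 15204 = 1086679/96 - 15204 = -372905/96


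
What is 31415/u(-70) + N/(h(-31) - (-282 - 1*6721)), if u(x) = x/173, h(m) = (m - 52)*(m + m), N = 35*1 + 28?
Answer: -13205464009/170086 ≈ -77640.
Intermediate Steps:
N = 63 (N = 35 + 28 = 63)
h(m) = 2*m*(-52 + m) (h(m) = (-52 + m)*(2*m) = 2*m*(-52 + m))
u(x) = x/173 (u(x) = x*(1/173) = x/173)
31415/u(-70) + N/(h(-31) - (-282 - 1*6721)) = 31415/(((1/173)*(-70))) + 63/(2*(-31)*(-52 - 31) - (-282 - 1*6721)) = 31415/(-70/173) + 63/(2*(-31)*(-83) - (-282 - 6721)) = 31415*(-173/70) + 63/(5146 - 1*(-7003)) = -1086959/14 + 63/(5146 + 7003) = -1086959/14 + 63/12149 = -13205464009/170086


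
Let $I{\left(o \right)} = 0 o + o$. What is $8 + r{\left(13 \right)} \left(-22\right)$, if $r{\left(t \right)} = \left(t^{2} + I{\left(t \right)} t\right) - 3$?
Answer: $-7362$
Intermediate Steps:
$I{\left(o \right)} = o$ ($I{\left(o \right)} = 0 + o = o$)
$r{\left(t \right)} = -3 + 2 t^{2}$ ($r{\left(t \right)} = \left(t^{2} + t t\right) - 3 = \left(t^{2} + t^{2}\right) - 3 = 2 t^{2} - 3 = -3 + 2 t^{2}$)
$8 + r{\left(13 \right)} \left(-22\right) = 8 + \left(-3 + 2 \cdot 13^{2}\right) \left(-22\right) = 8 + \left(-3 + 2 \cdot 169\right) \left(-22\right) = 8 + \left(-3 + 338\right) \left(-22\right) = 8 + 335 \left(-22\right) = 8 - 7370 = -7362$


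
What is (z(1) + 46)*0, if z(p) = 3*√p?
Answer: 0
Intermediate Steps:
(z(1) + 46)*0 = (3*√1 + 46)*0 = (3*1 + 46)*0 = (3 + 46)*0 = 49*0 = 0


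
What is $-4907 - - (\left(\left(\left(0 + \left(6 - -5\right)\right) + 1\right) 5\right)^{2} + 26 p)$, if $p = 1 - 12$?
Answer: $-1593$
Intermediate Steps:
$p = -11$ ($p = 1 - 12 = -11$)
$-4907 - - (\left(\left(\left(0 + \left(6 - -5\right)\right) + 1\right) 5\right)^{2} + 26 p) = -4907 - - (\left(\left(\left(0 + \left(6 - -5\right)\right) + 1\right) 5\right)^{2} + 26 \left(-11\right)) = -4907 - - (\left(\left(\left(0 + \left(6 + 5\right)\right) + 1\right) 5\right)^{2} - 286) = -4907 - - (\left(\left(\left(0 + 11\right) + 1\right) 5\right)^{2} - 286) = -4907 - - (\left(\left(11 + 1\right) 5\right)^{2} - 286) = -4907 - - (\left(12 \cdot 5\right)^{2} - 286) = -4907 - - (60^{2} - 286) = -4907 - - (3600 - 286) = -4907 - \left(-1\right) 3314 = -4907 - -3314 = -4907 + 3314 = -1593$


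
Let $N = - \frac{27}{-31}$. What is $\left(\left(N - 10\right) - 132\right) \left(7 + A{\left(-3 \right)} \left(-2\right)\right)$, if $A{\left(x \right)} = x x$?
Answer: $\frac{48125}{31} \approx 1552.4$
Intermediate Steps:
$N = \frac{27}{31}$ ($N = \left(-27\right) \left(- \frac{1}{31}\right) = \frac{27}{31} \approx 0.87097$)
$A{\left(x \right)} = x^{2}$
$\left(\left(N - 10\right) - 132\right) \left(7 + A{\left(-3 \right)} \left(-2\right)\right) = \left(\left(\frac{27}{31} - 10\right) - 132\right) \left(7 + \left(-3\right)^{2} \left(-2\right)\right) = \left(- \frac{283}{31} - 132\right) \left(7 + 9 \left(-2\right)\right) = - \frac{4375 \left(7 - 18\right)}{31} = \left(- \frac{4375}{31}\right) \left(-11\right) = \frac{48125}{31}$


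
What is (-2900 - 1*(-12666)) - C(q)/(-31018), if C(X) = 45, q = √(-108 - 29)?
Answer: 302921833/31018 ≈ 9766.0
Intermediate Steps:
q = I*√137 (q = √(-137) = I*√137 ≈ 11.705*I)
(-2900 - 1*(-12666)) - C(q)/(-31018) = (-2900 - 1*(-12666)) - 45/(-31018) = (-2900 + 12666) - 45*(-1)/31018 = 9766 - 1*(-45/31018) = 9766 + 45/31018 = 302921833/31018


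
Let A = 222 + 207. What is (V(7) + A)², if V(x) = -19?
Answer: 168100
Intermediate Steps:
A = 429
(V(7) + A)² = (-19 + 429)² = 410² = 168100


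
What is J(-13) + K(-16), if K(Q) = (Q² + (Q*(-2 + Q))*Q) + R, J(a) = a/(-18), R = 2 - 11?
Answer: -78485/18 ≈ -4360.3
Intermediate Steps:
R = -9
J(a) = -a/18 (J(a) = a*(-1/18) = -a/18)
K(Q) = -9 + Q² + Q²*(-2 + Q) (K(Q) = (Q² + (Q*(-2 + Q))*Q) - 9 = (Q² + Q²*(-2 + Q)) - 9 = -9 + Q² + Q²*(-2 + Q))
J(-13) + K(-16) = -1/18*(-13) + (-9 + (-16)³ - 1*(-16)²) = 13/18 + (-9 - 4096 - 1*256) = 13/18 + (-9 - 4096 - 256) = 13/18 - 4361 = -78485/18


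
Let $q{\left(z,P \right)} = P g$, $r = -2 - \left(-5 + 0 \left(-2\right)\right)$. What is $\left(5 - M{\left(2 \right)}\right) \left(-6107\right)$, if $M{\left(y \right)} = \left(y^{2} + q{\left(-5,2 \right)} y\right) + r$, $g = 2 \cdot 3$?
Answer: $158782$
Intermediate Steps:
$g = 6$
$r = 3$ ($r = -2 - \left(-5 + 0\right) = -2 - -5 = -2 + 5 = 3$)
$q{\left(z,P \right)} = 6 P$ ($q{\left(z,P \right)} = P 6 = 6 P$)
$M{\left(y \right)} = 3 + y^{2} + 12 y$ ($M{\left(y \right)} = \left(y^{2} + 6 \cdot 2 y\right) + 3 = \left(y^{2} + 12 y\right) + 3 = 3 + y^{2} + 12 y$)
$\left(5 - M{\left(2 \right)}\right) \left(-6107\right) = \left(5 - \left(3 + 2^{2} + 12 \cdot 2\right)\right) \left(-6107\right) = \left(5 - \left(3 + 4 + 24\right)\right) \left(-6107\right) = \left(5 - 31\right) \left(-6107\right) = \left(-26\right) \left(-6107\right) = 158782$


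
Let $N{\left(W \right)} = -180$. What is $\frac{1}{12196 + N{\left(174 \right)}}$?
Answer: $\frac{1}{12016} \approx 8.3222 \cdot 10^{-5}$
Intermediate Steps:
$\frac{1}{12196 + N{\left(174 \right)}} = \frac{1}{12196 - 180} = \frac{1}{12016}$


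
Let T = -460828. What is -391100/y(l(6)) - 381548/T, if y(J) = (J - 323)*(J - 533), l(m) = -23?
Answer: -6676822047/5540765458 ≈ -1.2050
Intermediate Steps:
y(J) = (-533 + J)*(-323 + J) (y(J) = (-323 + J)*(-533 + J) = (-533 + J)*(-323 + J))
-391100/y(l(6)) - 381548/T = -391100/(172159 + (-23)² - 856*(-23)) - 381548/(-460828) = -391100/(172159 + 529 + 19688) - 381548*(-1/460828) = -391100/192376 + 95387/115207 = -391100*1/192376 + 95387/115207 = -97775/48094 + 95387/115207 = -6676822047/5540765458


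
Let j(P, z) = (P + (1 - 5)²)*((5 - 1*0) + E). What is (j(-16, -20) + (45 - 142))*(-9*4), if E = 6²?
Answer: 3492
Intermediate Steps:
E = 36
j(P, z) = 656 + 41*P (j(P, z) = (P + (1 - 5)²)*((5 - 1*0) + 36) = (P + (-4)²)*((5 + 0) + 36) = (P + 16)*(5 + 36) = (16 + P)*41 = 656 + 41*P)
(j(-16, -20) + (45 - 142))*(-9*4) = ((656 + 41*(-16)) + (45 - 142))*(-9*4) = ((656 - 656) - 97)*(-36) = (0 - 97)*(-36) = -97*(-36) = 3492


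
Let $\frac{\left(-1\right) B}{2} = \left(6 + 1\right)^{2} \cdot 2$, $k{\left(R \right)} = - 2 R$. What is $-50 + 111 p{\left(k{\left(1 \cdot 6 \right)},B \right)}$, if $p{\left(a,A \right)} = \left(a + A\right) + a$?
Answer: $-24470$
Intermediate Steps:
$B = -196$ ($B = - 2 \left(6 + 1\right)^{2} \cdot 2 = - 2 \cdot 7^{2} \cdot 2 = - 2 \cdot 49 \cdot 2 = \left(-2\right) 98 = -196$)
$p{\left(a,A \right)} = A + 2 a$ ($p{\left(a,A \right)} = \left(A + a\right) + a = A + 2 a$)
$-50 + 111 p{\left(k{\left(1 \cdot 6 \right)},B \right)} = -50 + 111 \left(-196 + 2 \left(- 2 \cdot 1 \cdot 6\right)\right) = -50 + 111 \left(-196 + 2 \left(\left(-2\right) 6\right)\right) = -50 + 111 \left(-196 + 2 \left(-12\right)\right) = -50 + 111 \left(-196 - 24\right) = -50 + 111 \left(-220\right) = -50 - 24420 = -24470$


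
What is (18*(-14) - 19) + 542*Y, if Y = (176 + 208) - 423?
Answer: -21409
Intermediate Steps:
Y = -39 (Y = 384 - 423 = -39)
(18*(-14) - 19) + 542*Y = (18*(-14) - 19) + 542*(-39) = (-252 - 19) - 21138 = -271 - 21138 = -21409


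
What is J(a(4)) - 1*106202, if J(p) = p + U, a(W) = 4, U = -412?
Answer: -106610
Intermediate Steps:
J(p) = -412 + p (J(p) = p - 412 = -412 + p)
J(a(4)) - 1*106202 = (-412 + 4) - 1*106202 = -408 - 106202 = -106610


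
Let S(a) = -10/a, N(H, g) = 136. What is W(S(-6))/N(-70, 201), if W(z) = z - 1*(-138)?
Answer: 419/408 ≈ 1.0270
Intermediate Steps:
W(z) = 138 + z (W(z) = z + 138 = 138 + z)
W(S(-6))/N(-70, 201) = (138 - 10/(-6))/136 = (138 - 10*(-⅙))*(1/136) = (138 + 5/3)*(1/136) = (419/3)*(1/136) = 419/408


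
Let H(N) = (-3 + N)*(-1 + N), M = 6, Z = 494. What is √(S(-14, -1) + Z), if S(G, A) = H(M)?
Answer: √509 ≈ 22.561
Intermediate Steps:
H(N) = (-1 + N)*(-3 + N)
S(G, A) = 15 (S(G, A) = 3 + 6² - 4*6 = 3 + 36 - 24 = 15)
√(S(-14, -1) + Z) = √(15 + 494) = √509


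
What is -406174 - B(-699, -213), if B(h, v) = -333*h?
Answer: -638941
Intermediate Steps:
-406174 - B(-699, -213) = -406174 - (-333)*(-699) = -406174 - 1*232767 = -406174 - 232767 = -638941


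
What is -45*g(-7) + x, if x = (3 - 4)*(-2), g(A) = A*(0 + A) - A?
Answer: -2518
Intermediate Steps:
g(A) = A² - A (g(A) = A*A - A = A² - A)
x = 2 (x = -1*(-2) = 2)
-45*g(-7) + x = -(-315)*(-1 - 7) + 2 = -(-315)*(-8) + 2 = -45*56 + 2 = -2520 + 2 = -2518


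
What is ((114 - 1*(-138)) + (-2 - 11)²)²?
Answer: 177241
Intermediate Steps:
((114 - 1*(-138)) + (-2 - 11)²)² = ((114 + 138) + (-13)²)² = (252 + 169)² = 421² = 177241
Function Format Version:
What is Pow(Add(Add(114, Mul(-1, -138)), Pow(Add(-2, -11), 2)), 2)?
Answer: 177241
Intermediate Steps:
Pow(Add(Add(114, Mul(-1, -138)), Pow(Add(-2, -11), 2)), 2) = Pow(Add(Add(114, 138), Pow(-13, 2)), 2) = Pow(Add(252, 169), 2) = Pow(421, 2) = 177241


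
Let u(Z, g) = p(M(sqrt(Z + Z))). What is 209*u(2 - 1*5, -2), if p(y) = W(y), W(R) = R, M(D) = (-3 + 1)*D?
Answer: -418*I*sqrt(6) ≈ -1023.9*I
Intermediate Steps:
M(D) = -2*D
p(y) = y
u(Z, g) = -2*sqrt(2)*sqrt(Z) (u(Z, g) = -2*sqrt(Z + Z) = -2*sqrt(2)*sqrt(Z))
209*u(2 - 1*5, -2) = 209*(-2*sqrt(2)*sqrt(2 - 1*5)) = 209*(-2*sqrt(2)*sqrt(2 - 5)) = 209*(-2*sqrt(2)*sqrt(-3)) = 209*(-2*sqrt(2)*I*sqrt(3)) = 209*(-2*I*sqrt(6)) = -418*I*sqrt(6)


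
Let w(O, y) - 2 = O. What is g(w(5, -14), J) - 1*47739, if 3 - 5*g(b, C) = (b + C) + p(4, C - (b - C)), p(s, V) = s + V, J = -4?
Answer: -238684/5 ≈ -47737.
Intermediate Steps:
w(O, y) = 2 + O
p(s, V) = V + s
g(b, C) = -1/5 - 3*C/5 (g(b, C) = 3/5 - ((b + C) + ((C - (b - C)) + 4))/5 = 3/5 - ((C + b) + ((C + (C - b)) + 4))/5 = 3/5 - ((C + b) + ((-b + 2*C) + 4))/5 = 3/5 - ((C + b) + (4 - b + 2*C))/5 = 3/5 - (4 + 3*C)/5 = 3/5 + (-4/5 - 3*C/5) = -1/5 - 3*C/5)
g(w(5, -14), J) - 1*47739 = (-1/5 - 3/5*(-4)) - 1*47739 = (-1/5 + 12/5) - 47739 = 11/5 - 47739 = -238684/5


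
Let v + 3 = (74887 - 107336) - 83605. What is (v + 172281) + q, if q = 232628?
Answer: 288852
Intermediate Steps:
v = -116057 (v = -3 + ((74887 - 107336) - 83605) = -3 + (-32449 - 83605) = -3 - 116054 = -116057)
(v + 172281) + q = (-116057 + 172281) + 232628 = 56224 + 232628 = 288852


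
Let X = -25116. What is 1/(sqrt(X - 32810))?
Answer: -I*sqrt(57926)/57926 ≈ -0.0041549*I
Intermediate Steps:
1/(sqrt(X - 32810)) = 1/(sqrt(-25116 - 32810)) = 1/(sqrt(-57926)) = 1/(I*sqrt(57926)) = -I*sqrt(57926)/57926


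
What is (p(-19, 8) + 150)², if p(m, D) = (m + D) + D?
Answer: 21609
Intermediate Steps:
p(m, D) = m + 2*D (p(m, D) = (D + m) + D = m + 2*D)
(p(-19, 8) + 150)² = ((-19 + 2*8) + 150)² = ((-19 + 16) + 150)² = (-3 + 150)² = 147² = 21609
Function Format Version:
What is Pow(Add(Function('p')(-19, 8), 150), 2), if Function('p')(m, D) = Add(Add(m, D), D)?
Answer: 21609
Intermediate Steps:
Function('p')(m, D) = Add(m, Mul(2, D)) (Function('p')(m, D) = Add(Add(D, m), D) = Add(m, Mul(2, D)))
Pow(Add(Function('p')(-19, 8), 150), 2) = Pow(Add(Add(-19, Mul(2, 8)), 150), 2) = Pow(Add(Add(-19, 16), 150), 2) = Pow(Add(-3, 150), 2) = Pow(147, 2) = 21609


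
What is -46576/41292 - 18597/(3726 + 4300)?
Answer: -285431575/82852398 ≈ -3.4451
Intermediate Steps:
-46576/41292 - 18597/(3726 + 4300) = -46576*1/41292 - 18597/8026 = -11644/10323 - 18597*1/8026 = -11644/10323 - 18597/8026 = -285431575/82852398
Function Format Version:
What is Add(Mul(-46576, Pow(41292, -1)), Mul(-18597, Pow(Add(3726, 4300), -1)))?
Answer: Rational(-285431575, 82852398) ≈ -3.4451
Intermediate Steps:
Add(Mul(-46576, Pow(41292, -1)), Mul(-18597, Pow(Add(3726, 4300), -1))) = Add(Mul(-46576, Rational(1, 41292)), Mul(-18597, Pow(8026, -1))) = Add(Rational(-11644, 10323), Mul(-18597, Rational(1, 8026))) = Add(Rational(-11644, 10323), Rational(-18597, 8026)) = Rational(-285431575, 82852398)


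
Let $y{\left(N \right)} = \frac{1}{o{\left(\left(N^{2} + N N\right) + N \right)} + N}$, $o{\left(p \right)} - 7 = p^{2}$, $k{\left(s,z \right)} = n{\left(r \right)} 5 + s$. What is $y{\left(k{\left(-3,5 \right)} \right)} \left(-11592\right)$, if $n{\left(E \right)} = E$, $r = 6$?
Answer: $- \frac{1656}{315037} \approx -0.0052565$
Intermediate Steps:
$k{\left(s,z \right)} = 30 + s$ ($k{\left(s,z \right)} = 6 \cdot 5 + s = 30 + s$)
$o{\left(p \right)} = 7 + p^{2}$
$y{\left(N \right)} = \frac{1}{7 + N + \left(N + 2 N^{2}\right)^{2}}$ ($y{\left(N \right)} = \frac{1}{\left(7 + \left(\left(N^{2} + N N\right) + N\right)^{2}\right) + N} = \frac{1}{\left(7 + \left(\left(N^{2} + N^{2}\right) + N\right)^{2}\right) + N} = \frac{1}{\left(7 + \left(2 N^{2} + N\right)^{2}\right) + N} = \frac{1}{\left(7 + \left(N + 2 N^{2}\right)^{2}\right) + N} = \frac{1}{7 + N + \left(N + 2 N^{2}\right)^{2}}$)
$y{\left(k{\left(-3,5 \right)} \right)} \left(-11592\right) = \frac{1}{7 + \left(30 - 3\right) + \left(30 - 3\right)^{2} \left(1 + 2 \left(30 - 3\right)\right)^{2}} \left(-11592\right) = \frac{1}{7 + 27 + 27^{2} \left(1 + 2 \cdot 27\right)^{2}} \left(-11592\right) = \frac{1}{7 + 27 + 729 \left(1 + 54\right)^{2}} \left(-11592\right) = \frac{1}{7 + 27 + 729 \cdot 55^{2}} \left(-11592\right) = \frac{1}{7 + 27 + 729 \cdot 3025} \left(-11592\right) = \frac{1}{7 + 27 + 2205225} \left(-11592\right) = \frac{1}{2205259} \left(-11592\right) = - \frac{1656}{315037}$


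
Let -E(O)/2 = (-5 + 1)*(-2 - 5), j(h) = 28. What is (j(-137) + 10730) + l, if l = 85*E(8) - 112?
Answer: 5886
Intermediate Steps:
E(O) = -56 (E(O) = -2*(-5 + 1)*(-2 - 5) = -(-8)*(-7) = -2*28 = -56)
l = -4872 (l = 85*(-56) - 112 = -4760 - 112 = -4872)
(j(-137) + 10730) + l = (28 + 10730) - 4872 = 10758 - 4872 = 5886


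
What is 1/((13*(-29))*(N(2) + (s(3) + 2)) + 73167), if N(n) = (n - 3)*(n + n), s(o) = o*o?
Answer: 1/70528 ≈ 1.4179e-5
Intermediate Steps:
s(o) = o²
N(n) = 2*n*(-3 + n) (N(n) = (-3 + n)*(2*n) = 2*n*(-3 + n))
1/((13*(-29))*(N(2) + (s(3) + 2)) + 73167) = 1/((13*(-29))*(2*2*(-3 + 2) + (3² + 2)) + 73167) = 1/(-377*(2*2*(-1) + (9 + 2)) + 73167) = 1/(-377*(-4 + 11) + 73167) = 1/(-377*7 + 73167) = 1/(-2639 + 73167) = 1/70528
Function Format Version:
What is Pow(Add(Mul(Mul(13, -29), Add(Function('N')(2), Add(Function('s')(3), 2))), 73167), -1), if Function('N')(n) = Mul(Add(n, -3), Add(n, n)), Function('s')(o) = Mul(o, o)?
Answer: Rational(1, 70528) ≈ 1.4179e-5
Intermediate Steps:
Function('s')(o) = Pow(o, 2)
Function('N')(n) = Mul(2, n, Add(-3, n)) (Function('N')(n) = Mul(Add(-3, n), Mul(2, n)) = Mul(2, n, Add(-3, n)))
Pow(Add(Mul(Mul(13, -29), Add(Function('N')(2), Add(Function('s')(3), 2))), 73167), -1) = Pow(Add(Mul(Mul(13, -29), Add(Mul(2, 2, Add(-3, 2)), Add(Pow(3, 2), 2))), 73167), -1) = Pow(Add(Mul(-377, Add(Mul(2, 2, -1), Add(9, 2))), 73167), -1) = Pow(Add(Mul(-377, Add(-4, 11)), 73167), -1) = Pow(Add(Mul(-377, 7), 73167), -1) = Pow(Add(-2639, 73167), -1) = Pow(70528, -1) = Rational(1, 70528)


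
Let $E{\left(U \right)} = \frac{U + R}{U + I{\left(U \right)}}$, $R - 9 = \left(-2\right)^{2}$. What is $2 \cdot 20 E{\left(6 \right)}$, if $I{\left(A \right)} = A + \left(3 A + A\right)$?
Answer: $\frac{190}{9} \approx 21.111$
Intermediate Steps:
$I{\left(A \right)} = 5 A$ ($I{\left(A \right)} = A + 4 A = 5 A$)
$R = 13$ ($R = 9 + \left(-2\right)^{2} = 9 + 4 = 13$)
$E{\left(U \right)} = \frac{13 + U}{6 U}$ ($E{\left(U \right)} = \frac{U + 13}{U + 5 U} = \frac{13 + U}{6 U}$)
$2 \cdot 20 E{\left(6 \right)} = 2 \cdot 20 \frac{13 + 6}{6 \cdot 6} = 40 \cdot \frac{1}{6} \cdot \frac{1}{6} \cdot 19 = 40 \cdot \frac{19}{36} = \frac{190}{9}$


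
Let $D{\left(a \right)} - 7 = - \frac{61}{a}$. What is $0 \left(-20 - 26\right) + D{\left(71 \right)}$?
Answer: $\frac{436}{71} \approx 6.1408$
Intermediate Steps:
$D{\left(a \right)} = 7 - \frac{61}{a}$
$0 \left(-20 - 26\right) + D{\left(71 \right)} = 0 \left(-20 - 26\right) + \left(7 - \frac{61}{71}\right) = 0 \left(-46\right) + \left(7 - \frac{61}{71}\right) = 0 + \left(7 - \frac{61}{71}\right) = 0 + \frac{436}{71} = \frac{436}{71}$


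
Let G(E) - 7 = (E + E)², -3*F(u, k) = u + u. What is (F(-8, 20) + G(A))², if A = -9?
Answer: 1018081/9 ≈ 1.1312e+5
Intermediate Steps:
F(u, k) = -2*u/3 (F(u, k) = -(u + u)/3 = -2*u/3)
G(E) = 7 + 4*E² (G(E) = 7 + (E + E)² = 7 + (2*E)² = 7 + 4*E²)
(F(-8, 20) + G(A))² = (-⅔*(-8) + (7 + 4*(-9)²))² = (16/3 + (7 + 4*81))² = (16/3 + (7 + 324))² = (16/3 + 331)² = (1009/3)² = 1018081/9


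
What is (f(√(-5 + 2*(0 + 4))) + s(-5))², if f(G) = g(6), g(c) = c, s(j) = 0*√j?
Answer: 36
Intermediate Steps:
s(j) = 0
f(G) = 6
(f(√(-5 + 2*(0 + 4))) + s(-5))² = (6 + 0)² = 6² = 36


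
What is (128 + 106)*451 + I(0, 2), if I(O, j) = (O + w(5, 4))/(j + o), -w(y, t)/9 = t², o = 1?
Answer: 105486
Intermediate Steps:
w(y, t) = -9*t²
I(O, j) = (-144 + O)/(1 + j) (I(O, j) = (O - 9*4²)/(j + 1) = (O - 9*16)/(1 + j) = (O - 144)/(1 + j) = (-144 + O)/(1 + j))
(128 + 106)*451 + I(0, 2) = (128 + 106)*451 + (-144 + 0)/(1 + 2) = 234*451 - 144/3 = 105534 + (⅓)*(-144) = 105534 - 48 = 105486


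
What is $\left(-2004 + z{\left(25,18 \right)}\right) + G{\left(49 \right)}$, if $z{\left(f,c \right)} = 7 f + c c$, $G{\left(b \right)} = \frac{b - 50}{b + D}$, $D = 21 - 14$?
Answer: $- \frac{84281}{56} \approx -1505.0$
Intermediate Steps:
$D = 7$ ($D = 21 - 14 = 7$)
$G{\left(b \right)} = \frac{-50 + b}{7 + b}$ ($G{\left(b \right)} = \frac{b - 50}{b + 7} = \frac{-50 + b}{7 + b}$)
$z{\left(f,c \right)} = c^{2} + 7 f$ ($z{\left(f,c \right)} = 7 f + c^{2} = c^{2} + 7 f$)
$\left(-2004 + z{\left(25,18 \right)}\right) + G{\left(49 \right)} = \left(-2004 + \left(18^{2} + 7 \cdot 25\right)\right) + \frac{-50 + 49}{7 + 49} = \left(-2004 + \left(324 + 175\right)\right) + \frac{1}{56} \left(-1\right) = \left(-2004 + 499\right) + \frac{1}{56} \left(-1\right) = -1505 - \frac{1}{56} = - \frac{84281}{56}$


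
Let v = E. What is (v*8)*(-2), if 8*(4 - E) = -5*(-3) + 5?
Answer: -24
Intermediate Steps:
E = 3/2 (E = 4 - (-5*(-3) + 5)/8 = 4 - (15 + 5)/8 = 4 - ⅛*20 = 4 - 5/2 = 3/2 ≈ 1.5000)
v = 3/2 ≈ 1.5000
(v*8)*(-2) = ((3/2)*8)*(-2) = 12*(-2) = -24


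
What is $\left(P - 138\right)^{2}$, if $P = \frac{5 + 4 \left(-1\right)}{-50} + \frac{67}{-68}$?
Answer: $\frac{55841943481}{2890000} \approx 19322.0$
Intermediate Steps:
$P = - \frac{1709}{1700}$ ($P = \left(5 - 4\right) \left(- \frac{1}{50}\right) + 67 \left(- \frac{1}{68}\right) = 1 \left(- \frac{1}{50}\right) - \frac{67}{68} = - \frac{1}{50} - \frac{67}{68} = - \frac{1709}{1700} \approx -1.0053$)
$\left(P - 138\right)^{2} = \left(- \frac{1709}{1700} - 138\right)^{2} = \left(- \frac{236309}{1700}\right)^{2} = \frac{55841943481}{2890000}$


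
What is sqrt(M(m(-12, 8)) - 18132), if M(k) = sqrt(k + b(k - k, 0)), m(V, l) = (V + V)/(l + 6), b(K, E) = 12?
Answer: sqrt(-888468 + 42*sqrt(14))/7 ≈ 134.64*I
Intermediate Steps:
m(V, l) = 2*V/(6 + l) (m(V, l) = (2*V)/(6 + l) = 2*V/(6 + l))
M(k) = sqrt(12 + k) (M(k) = sqrt(k + 12) = sqrt(12 + k))
sqrt(M(m(-12, 8)) - 18132) = sqrt(sqrt(12 + 2*(-12)/(6 + 8)) - 18132) = sqrt(sqrt(12 + 2*(-12)/14) - 18132) = sqrt(sqrt(12 + 2*(-12)*(1/14)) - 18132) = sqrt(sqrt(12 - 12/7) - 18132) = sqrt(sqrt(72/7) - 18132) = sqrt(6*sqrt(14)/7 - 18132) = sqrt(-18132 + 6*sqrt(14)/7)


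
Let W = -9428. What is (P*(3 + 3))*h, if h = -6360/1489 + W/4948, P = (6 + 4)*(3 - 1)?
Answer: -1365227160/1841893 ≈ -741.21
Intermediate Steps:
P = 20 (P = 10*2 = 20)
h = -11376893/1841893 (h = -6360/1489 - 9428/4948 = -6360*1/1489 - 9428*1/4948 = -6360/1489 - 2357/1237 = -11376893/1841893 ≈ -6.1767)
(P*(3 + 3))*h = (20*(3 + 3))*(-11376893/1841893) = (20*6)*(-11376893/1841893) = 120*(-11376893/1841893) = -1365227160/1841893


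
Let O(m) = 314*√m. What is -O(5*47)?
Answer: -314*√235 ≈ -4813.5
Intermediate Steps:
-O(5*47) = -314*√(5*47) = -314*√235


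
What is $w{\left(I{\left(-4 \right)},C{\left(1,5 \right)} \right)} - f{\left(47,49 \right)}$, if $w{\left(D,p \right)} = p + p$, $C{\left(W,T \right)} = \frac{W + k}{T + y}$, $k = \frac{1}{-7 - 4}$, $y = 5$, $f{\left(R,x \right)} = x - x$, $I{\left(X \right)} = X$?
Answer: $\frac{2}{11} \approx 0.18182$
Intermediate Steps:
$f{\left(R,x \right)} = 0$
$k = - \frac{1}{11}$ ($k = \frac{1}{-11} = - \frac{1}{11} \approx -0.090909$)
$C{\left(W,T \right)} = \frac{- \frac{1}{11} + W}{5 + T}$ ($C{\left(W,T \right)} = \frac{W - \frac{1}{11}}{T + 5} = \frac{- \frac{1}{11} + W}{5 + T}$)
$w{\left(D,p \right)} = 2 p$
$w{\left(I{\left(-4 \right)},C{\left(1,5 \right)} \right)} - f{\left(47,49 \right)} = 2 \frac{- \frac{1}{11} + 1}{5 + 5} - 0 = 2 \cdot \frac{1}{10} \cdot \frac{10}{11} + 0 = 2 \cdot \frac{1}{11} + 0 = \frac{2}{11} + 0 = \frac{2}{11}$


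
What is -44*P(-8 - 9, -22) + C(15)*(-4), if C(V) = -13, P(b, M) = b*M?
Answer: -16404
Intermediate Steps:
P(b, M) = M*b
-44*P(-8 - 9, -22) + C(15)*(-4) = -(-968)*(-8 - 9) - 13*(-4) = -(-968)*(-17) + 52 = -44*374 + 52 = -16456 + 52 = -16404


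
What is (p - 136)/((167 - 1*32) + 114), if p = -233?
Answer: -123/83 ≈ -1.4819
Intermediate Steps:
(p - 136)/((167 - 1*32) + 114) = (-233 - 136)/((167 - 1*32) + 114) = -369/((167 - 32) + 114) = -369/(135 + 114) = -369/249 = -369*1/249 = -123/83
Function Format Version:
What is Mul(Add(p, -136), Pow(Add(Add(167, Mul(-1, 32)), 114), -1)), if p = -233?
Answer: Rational(-123, 83) ≈ -1.4819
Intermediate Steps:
Mul(Add(p, -136), Pow(Add(Add(167, Mul(-1, 32)), 114), -1)) = Mul(Add(-233, -136), Pow(Add(Add(167, Mul(-1, 32)), 114), -1)) = Mul(-369, Pow(Add(Add(167, -32), 114), -1)) = Mul(-369, Pow(Add(135, 114), -1)) = Mul(-369, Pow(249, -1)) = Mul(-369, Rational(1, 249)) = Rational(-123, 83)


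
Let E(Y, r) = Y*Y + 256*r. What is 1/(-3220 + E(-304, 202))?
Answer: 1/140908 ≈ 7.0968e-6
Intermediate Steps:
E(Y, r) = Y² + 256*r
1/(-3220 + E(-304, 202)) = 1/(-3220 + ((-304)² + 256*202)) = 1/(-3220 + (92416 + 51712)) = 1/(-3220 + 144128) = 1/140908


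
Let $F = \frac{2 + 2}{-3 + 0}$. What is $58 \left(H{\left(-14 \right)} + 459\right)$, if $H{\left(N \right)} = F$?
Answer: $\frac{79634}{3} \approx 26545.0$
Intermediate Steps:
$F = - \frac{4}{3}$ ($F = \frac{4}{-3} = 4 \left(- \frac{1}{3}\right) = - \frac{4}{3} \approx -1.3333$)
$H{\left(N \right)} = - \frac{4}{3}$
$58 \left(H{\left(-14 \right)} + 459\right) = 58 \left(- \frac{4}{3} + 459\right) = 58 \cdot \frac{1373}{3} = \frac{79634}{3}$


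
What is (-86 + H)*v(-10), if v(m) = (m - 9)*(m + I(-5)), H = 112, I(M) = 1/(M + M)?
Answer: 24947/5 ≈ 4989.4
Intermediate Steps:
I(M) = 1/(2*M)
v(m) = (-9 + m)*(-⅒ + m) (v(m) = (m - 9)*(m + (½)/(-5)) = (-9 + m)*(m + (½)*(-⅕)) = (-9 + m)*(m - ⅒) = (-9 + m)*(-⅒ + m))
(-86 + H)*v(-10) = (-86 + 112)*(9/10 + (-10)² - 91/10*(-10)) = 26*(9/10 + 100 + 91) = 26*(1919/10) = 24947/5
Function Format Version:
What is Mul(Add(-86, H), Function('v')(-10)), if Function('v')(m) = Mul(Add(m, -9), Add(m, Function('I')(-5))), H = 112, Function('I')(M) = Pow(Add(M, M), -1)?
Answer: Rational(24947, 5) ≈ 4989.4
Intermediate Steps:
Function('I')(M) = Mul(Rational(1, 2), Pow(M, -1)) (Function('I')(M) = Pow(Mul(2, M), -1) = Mul(Rational(1, 2), Pow(M, -1)))
Function('v')(m) = Mul(Add(-9, m), Add(Rational(-1, 10), m)) (Function('v')(m) = Mul(Add(m, -9), Add(m, Mul(Rational(1, 2), Pow(-5, -1)))) = Mul(Add(-9, m), Add(m, Mul(Rational(1, 2), Rational(-1, 5)))) = Mul(Add(-9, m), Add(m, Rational(-1, 10))) = Mul(Add(-9, m), Add(Rational(-1, 10), m)))
Mul(Add(-86, H), Function('v')(-10)) = Mul(Add(-86, 112), Add(Rational(9, 10), Pow(-10, 2), Mul(Rational(-91, 10), -10))) = Mul(26, Add(Rational(9, 10), 100, 91)) = Mul(26, Rational(1919, 10)) = Rational(24947, 5)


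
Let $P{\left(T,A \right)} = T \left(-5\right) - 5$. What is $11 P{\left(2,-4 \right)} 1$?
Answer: $-165$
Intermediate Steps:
$P{\left(T,A \right)} = -5 - 5 T$ ($P{\left(T,A \right)} = - 5 T - 5 = -5 - 5 T$)
$11 P{\left(2,-4 \right)} 1 = 11 \left(-5 - 10\right) 1 = 11 \left(-15\right) 1 = \left(-165\right) 1 = -165$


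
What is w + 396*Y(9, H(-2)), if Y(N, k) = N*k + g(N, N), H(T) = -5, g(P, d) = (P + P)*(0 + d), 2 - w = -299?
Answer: 46633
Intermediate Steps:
w = 301 (w = 2 - 1*(-299) = 2 + 299 = 301)
g(P, d) = 2*P*d (g(P, d) = (2*P)*d = 2*P*d)
Y(N, k) = 2*N² + N*k (Y(N, k) = N*k + 2*N*N = N*k + 2*N² = 2*N² + N*k)
w + 396*Y(9, H(-2)) = 301 + 396*(9*(-5 + 2*9)) = 301 + 396*(9*(-5 + 18)) = 301 + 396*(9*13) = 301 + 396*117 = 301 + 46332 = 46633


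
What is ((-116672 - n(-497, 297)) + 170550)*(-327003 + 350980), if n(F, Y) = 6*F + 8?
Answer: 1363140404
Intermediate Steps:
n(F, Y) = 8 + 6*F
((-116672 - n(-497, 297)) + 170550)*(-327003 + 350980) = ((-116672 - (8 + 6*(-497))) + 170550)*(-327003 + 350980) = ((-116672 - (8 - 2982)) + 170550)*23977 = ((-116672 - 1*(-2974)) + 170550)*23977 = ((-116672 + 2974) + 170550)*23977 = (-113698 + 170550)*23977 = 56852*23977 = 1363140404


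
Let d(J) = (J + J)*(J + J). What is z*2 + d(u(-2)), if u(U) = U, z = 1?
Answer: 18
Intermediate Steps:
d(J) = 4*J² (d(J) = (2*J)*(2*J) = 4*J²)
z*2 + d(u(-2)) = 1*2 + 4*(-2)² = 2 + 4*4 = 2 + 16 = 18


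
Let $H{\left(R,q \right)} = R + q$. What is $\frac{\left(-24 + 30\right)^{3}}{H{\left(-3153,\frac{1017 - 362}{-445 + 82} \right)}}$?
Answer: $- \frac{39204}{572597} \approx -0.068467$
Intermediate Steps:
$\frac{\left(-24 + 30\right)^{3}}{H{\left(-3153,\frac{1017 - 362}{-445 + 82} \right)}} = \frac{\left(-24 + 30\right)^{3}}{-3153 + \frac{1017 - 362}{-445 + 82}} = \frac{6^{3}}{-3153 + \frac{655}{-363}} = \frac{216}{-3153 + 655 \left(- \frac{1}{363}\right)} = \frac{216}{-3153 - \frac{655}{363}} = \frac{216}{- \frac{1145194}{363}} = 216 \left(- \frac{363}{1145194}\right) = - \frac{39204}{572597}$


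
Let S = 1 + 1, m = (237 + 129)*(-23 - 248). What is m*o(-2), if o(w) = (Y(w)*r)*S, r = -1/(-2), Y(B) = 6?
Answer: -595116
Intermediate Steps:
m = -99186 (m = 366*(-271) = -99186)
S = 2
r = 1/2 (r = -1*(-1/2) = 1/2 ≈ 0.50000)
o(w) = 6 (o(w) = (6*(1/2))*2 = 3*2 = 6)
m*o(-2) = -99186*6 = -595116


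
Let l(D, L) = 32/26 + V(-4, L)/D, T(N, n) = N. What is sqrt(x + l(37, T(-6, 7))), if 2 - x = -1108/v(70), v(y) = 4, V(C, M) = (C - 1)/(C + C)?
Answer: sqrt(1037414066)/1924 ≈ 16.741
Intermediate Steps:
V(C, M) = (-1 + C)/(2*C) (V(C, M) = (-1 + C)/((2*C)) = (-1 + C)*(1/(2*C)) = (-1 + C)/(2*C))
l(D, L) = 16/13 + 5/(8*D) (l(D, L) = 32/26 + ((1/2)*(-1 - 4)/(-4))/D = 32*(1/26) + ((1/2)*(-1/4)*(-5))/D = 16/13 + 5/(8*D))
x = 279 (x = 2 - (-1108)/4 = 2 - 1*(-277) = 2 + 277 = 279)
sqrt(x + l(37, T(-6, 7))) = sqrt(279 + (1/104)*(65 + 128*37)/37) = sqrt(279 + (1/104)*(1/37)*(65 + 4736)) = sqrt(279 + (1/104)*(1/37)*4801) = sqrt(279 + 4801/3848) = sqrt(1078393/3848) = sqrt(1037414066)/1924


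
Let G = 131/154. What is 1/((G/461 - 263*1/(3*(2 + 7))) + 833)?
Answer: 1916838/1578058169 ≈ 0.0012147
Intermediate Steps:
G = 131/154 (G = 131*(1/154) = 131/154 ≈ 0.85065)
1/((G/461 - 263*1/(3*(2 + 7))) + 833) = 1/(((131/154)/461 - 263*1/(3*(2 + 7))) + 833) = 1/(((131/154)*(1/461) - 263/(3*9)) + 833) = 1/((131/70994 - 263/27) + 833) = 1/(-18667885/1916838 + 833) = 1/(1578058169/1916838) = 1916838/1578058169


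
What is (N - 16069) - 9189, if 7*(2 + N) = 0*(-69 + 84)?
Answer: -25260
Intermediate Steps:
N = -2 (N = -2 + (0*(-69 + 84))/7 = -2 + (0*15)/7 = -2 + (⅐)*0 = -2 + 0 = -2)
(N - 16069) - 9189 = (-2 - 16069) - 9189 = -16071 - 9189 = -25260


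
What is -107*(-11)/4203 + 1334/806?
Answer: 3277732/1693809 ≈ 1.9351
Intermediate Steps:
-107*(-11)/4203 + 1334/806 = 1177*(1/4203) + 1334*(1/806) = 1177/4203 + 667/403 = 3277732/1693809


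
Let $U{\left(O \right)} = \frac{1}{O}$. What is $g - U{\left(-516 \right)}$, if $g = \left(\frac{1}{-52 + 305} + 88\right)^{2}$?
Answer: $\frac{255796860109}{33028644} \approx 7744.7$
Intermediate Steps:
$g = \frac{495730225}{64009}$ ($g = \left(\frac{1}{253} + 88\right)^{2} = \left(\frac{22265}{253}\right)^{2} = \frac{495730225}{64009} \approx 7744.7$)
$g - U{\left(-516 \right)} = \frac{495730225}{64009} - \frac{1}{-516} = \frac{495730225}{64009} - - \frac{1}{516} = \frac{495730225}{64009} + \frac{1}{516} = \frac{255796860109}{33028644}$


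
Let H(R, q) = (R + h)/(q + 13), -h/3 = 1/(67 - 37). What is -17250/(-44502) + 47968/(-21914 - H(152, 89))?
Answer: -298627056995/165798127183 ≈ -1.8011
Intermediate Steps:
h = -⅒ (h = -3/(67 - 37) = -3/30 = -3*1/30 = -⅒ ≈ -0.10000)
H(R, q) = (-⅒ + R)/(13 + q) (H(R, q) = (R - ⅒)/(q + 13) = (-⅒ + R)/(13 + q))
-17250/(-44502) + 47968/(-21914 - H(152, 89)) = -17250/(-44502) + 47968/(-21914 - (-⅒ + 152)/(13 + 89)) = -17250*(-1/44502) + 47968/(-21914 - 1519/(102*10)) = 2875/7417 + 47968/(-21914 - 1519/(102*10)) = 2875/7417 + 47968/(-21914 - 1*1519/1020) = 2875/7417 + 47968/(-21914 - 1519/1020) = 2875/7417 + 47968/(-22353799/1020) = 2875/7417 + 47968*(-1020/22353799) = 2875/7417 - 48927360/22353799 = -298627056995/165798127183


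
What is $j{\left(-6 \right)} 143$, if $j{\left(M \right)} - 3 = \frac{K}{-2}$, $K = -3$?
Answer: $\frac{1287}{2} \approx 643.5$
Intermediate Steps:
$j{\left(M \right)} = \frac{9}{2}$ ($j{\left(M \right)} = 3 - \frac{3}{-2} = 3 - - \frac{3}{2} = 3 + \frac{3}{2} = \frac{9}{2}$)
$j{\left(-6 \right)} 143 = \frac{9}{2} \cdot 143 = \frac{1287}{2}$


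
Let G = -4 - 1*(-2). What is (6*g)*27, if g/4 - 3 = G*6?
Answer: -5832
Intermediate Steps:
G = -2 (G = -4 + 2 = -2)
g = -36 (g = 12 + 4*(-2*6) = 12 + 4*(-12) = 12 - 48 = -36)
(6*g)*27 = (6*(-36))*27 = -216*27 = -5832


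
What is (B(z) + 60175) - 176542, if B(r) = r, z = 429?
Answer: -115938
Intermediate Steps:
(B(z) + 60175) - 176542 = (429 + 60175) - 176542 = 60604 - 176542 = -115938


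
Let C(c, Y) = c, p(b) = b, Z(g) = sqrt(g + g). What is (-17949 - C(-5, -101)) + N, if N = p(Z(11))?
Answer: -17944 + sqrt(22) ≈ -17939.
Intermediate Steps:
Z(g) = sqrt(2)*sqrt(g) (Z(g) = sqrt(2*g) = sqrt(2)*sqrt(g))
N = sqrt(22) (N = sqrt(2)*sqrt(11) = sqrt(22) ≈ 4.6904)
(-17949 - C(-5, -101)) + N = (-17949 - 1*(-5)) + sqrt(22) = (-17949 + 5) + sqrt(22) = -17944 + sqrt(22)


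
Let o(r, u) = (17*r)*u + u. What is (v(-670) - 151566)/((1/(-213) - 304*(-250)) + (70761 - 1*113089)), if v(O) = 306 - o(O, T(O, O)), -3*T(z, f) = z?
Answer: 101911270/1434427 ≈ 71.047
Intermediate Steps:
T(z, f) = -z/3
o(r, u) = u + 17*r*u (o(r, u) = 17*r*u + u = u + 17*r*u)
v(O) = 306 + O*(1 + 17*O)/3 (v(O) = 306 - (-O/3)*(1 + 17*O) = 306 - (-1)*O*(1 + 17*O)/3 = 306 + O*(1 + 17*O)/3)
(v(-670) - 151566)/((1/(-213) - 304*(-250)) + (70761 - 1*113089)) = ((306 + (⅓)*(-670)*(1 + 17*(-670))) - 151566)/((1/(-213) - 304*(-250)) + (70761 - 1*113089)) = ((306 + (⅓)*(-670)*(1 - 11390)) - 151566)/((-1/213 + 76000) + (70761 - 113089)) = ((306 + (⅓)*(-670)*(-11389)) - 151566)/(16187999/213 - 42328) = ((306 + 7630630/3) - 151566)/(7172135/213) = (7631548/3 - 151566)*(213/7172135) = (7176850/3)*(213/7172135) = 101911270/1434427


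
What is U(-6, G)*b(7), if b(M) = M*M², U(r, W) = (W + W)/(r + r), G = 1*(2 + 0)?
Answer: -343/3 ≈ -114.33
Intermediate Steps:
G = 2 (G = 1*2 = 2)
U(r, W) = W/r (U(r, W) = (2*W)/((2*r)) = (2*W)*(1/(2*r)) = W/r)
b(M) = M³
U(-6, G)*b(7) = (2/(-6))*7³ = (2*(-⅙))*343 = -⅓*343 = -343/3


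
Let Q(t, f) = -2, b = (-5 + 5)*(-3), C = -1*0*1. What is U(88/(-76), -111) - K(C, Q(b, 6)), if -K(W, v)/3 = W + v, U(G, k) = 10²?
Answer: 94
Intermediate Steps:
U(G, k) = 100
C = 0 (C = 0*1 = 0)
b = 0 (b = 0*(-3) = 0)
K(W, v) = -3*W - 3*v (K(W, v) = -3*(W + v) = -3*W - 3*v)
U(88/(-76), -111) - K(C, Q(b, 6)) = 100 - (-3*0 - 3*(-2)) = 100 - (0 + 6) = 100 - 1*6 = 100 - 6 = 94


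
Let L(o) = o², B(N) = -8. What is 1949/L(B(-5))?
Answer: 1949/64 ≈ 30.453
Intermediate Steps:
1949/L(B(-5)) = 1949/((-8)²) = 1949/64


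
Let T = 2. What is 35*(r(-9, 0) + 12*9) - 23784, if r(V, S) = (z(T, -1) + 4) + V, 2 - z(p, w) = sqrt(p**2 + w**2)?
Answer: -20109 - 35*sqrt(5) ≈ -20187.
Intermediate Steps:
z(p, w) = 2 - sqrt(p**2 + w**2)
r(V, S) = 6 + V - sqrt(5) (r(V, S) = ((2 - sqrt(2**2 + (-1)**2)) + 4) + V = ((2 - sqrt(4 + 1)) + 4) + V = ((2 - sqrt(5)) + 4) + V = (6 - sqrt(5)) + V = 6 + V - sqrt(5))
35*(r(-9, 0) + 12*9) - 23784 = 35*((6 - 9 - sqrt(5)) + 12*9) - 23784 = 35*((-3 - sqrt(5)) + 108) - 23784 = 35*(105 - sqrt(5)) - 23784 = (3675 - 35*sqrt(5)) - 23784 = -20109 - 35*sqrt(5)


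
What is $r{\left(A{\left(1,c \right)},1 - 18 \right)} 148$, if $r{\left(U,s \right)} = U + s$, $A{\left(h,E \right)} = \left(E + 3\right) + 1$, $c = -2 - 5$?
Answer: $-2960$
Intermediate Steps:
$c = -7$ ($c = -2 - 5 = -7$)
$A{\left(h,E \right)} = 4 + E$ ($A{\left(h,E \right)} = \left(3 + E\right) + 1 = 4 + E$)
$r{\left(A{\left(1,c \right)},1 - 18 \right)} 148 = \left(\left(4 - 7\right) + \left(1 - 18\right)\right) 148 = \left(-3 - 17\right) 148 = \left(-20\right) 148 = -2960$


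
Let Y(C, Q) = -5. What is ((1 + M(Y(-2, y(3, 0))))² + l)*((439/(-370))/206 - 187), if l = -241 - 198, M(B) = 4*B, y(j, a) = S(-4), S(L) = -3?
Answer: 555889581/38110 ≈ 14586.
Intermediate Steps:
y(j, a) = -3
l = -439
((1 + M(Y(-2, y(3, 0))))² + l)*((439/(-370))/206 - 187) = ((1 + 4*(-5))² - 439)*((439/(-370))/206 - 187) = ((1 - 20)² - 439)*((439*(-1/370))*(1/206) - 187) = ((-19)² - 439)*(-439/370*1/206 - 187) = (361 - 439)*(-439/76220 - 187) = -78*(-14253579/76220) = 555889581/38110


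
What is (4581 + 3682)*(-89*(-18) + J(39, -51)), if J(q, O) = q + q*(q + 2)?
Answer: 26772120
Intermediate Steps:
J(q, O) = q + q*(2 + q)
(4581 + 3682)*(-89*(-18) + J(39, -51)) = (4581 + 3682)*(-89*(-18) + 39*(3 + 39)) = 8263*(1602 + 39*42) = 8263*(1602 + 1638) = 8263*3240 = 26772120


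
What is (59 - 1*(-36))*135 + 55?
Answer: 12880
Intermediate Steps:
(59 - 1*(-36))*135 + 55 = (59 + 36)*135 + 55 = 95*135 + 55 = 12825 + 55 = 12880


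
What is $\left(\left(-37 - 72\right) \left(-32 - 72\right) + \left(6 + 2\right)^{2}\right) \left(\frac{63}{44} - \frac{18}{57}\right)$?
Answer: $\frac{139950}{11} \approx 12723.0$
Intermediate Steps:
$\left(\left(-37 - 72\right) \left(-32 - 72\right) + \left(6 + 2\right)^{2}\right) \left(\frac{63}{44} - \frac{18}{57}\right) = \left(\left(-109\right) \left(-104\right) + 8^{2}\right) \left(63 \cdot \frac{1}{44} - \frac{6}{19}\right) = \left(11336 + 64\right) \left(\frac{63}{44} - \frac{6}{19}\right) = 11400 \cdot \frac{933}{836} = \frac{139950}{11}$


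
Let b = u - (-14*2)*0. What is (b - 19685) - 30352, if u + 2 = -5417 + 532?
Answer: -54924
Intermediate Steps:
u = -4887 (u = -2 + (-5417 + 532) = -2 - 4885 = -4887)
b = -4887 (b = -4887 - (-14*2)*0 = -4887 - (-28)*0 = -4887 - 1*0 = -4887 + 0 = -4887)
(b - 19685) - 30352 = (-4887 - 19685) - 30352 = -24572 - 30352 = -54924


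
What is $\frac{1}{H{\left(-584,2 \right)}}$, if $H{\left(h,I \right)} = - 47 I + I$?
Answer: $- \frac{1}{92} \approx -0.01087$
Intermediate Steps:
$H{\left(h,I \right)} = - 46 I$
$\frac{1}{H{\left(-584,2 \right)}} = \frac{1}{\left(-46\right) 2} = \frac{1}{-92} = - \frac{1}{92}$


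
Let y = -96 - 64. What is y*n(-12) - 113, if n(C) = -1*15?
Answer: 2287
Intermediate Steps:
n(C) = -15
y = -160
y*n(-12) - 113 = -160*(-15) - 113 = 2400 - 113 = 2287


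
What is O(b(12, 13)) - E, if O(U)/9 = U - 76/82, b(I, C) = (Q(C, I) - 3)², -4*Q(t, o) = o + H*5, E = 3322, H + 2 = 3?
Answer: -1874375/656 ≈ -2857.3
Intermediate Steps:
H = 1 (H = -2 + 3 = 1)
Q(t, o) = -5/4 - o/4 (Q(t, o) = -(o + 1*5)/4 = -(o + 5)/4 = -(5 + o)/4 = -5/4 - o/4)
b(I, C) = (-17/4 - I/4)² (b(I, C) = ((-5/4 - I/4) - 3)² = (-17/4 - I/4)²)
O(U) = -342/41 + 9*U (O(U) = 9*(U - 76/82) = 9*(U - 1*38/41) = 9*(U - 38/41) = 9*(-38/41 + U) = -342/41 + 9*U)
O(b(12, 13)) - E = (-342/41 + 9*((17 + 12)²/16)) - 1*3322 = (-342/41 + 9*((1/16)*29²)) - 3322 = (-342/41 + 9*((1/16)*841)) - 3322 = (-342/41 + 9*(841/16)) - 3322 = (-342/41 + 7569/16) - 3322 = 304857/656 - 3322 = -1874375/656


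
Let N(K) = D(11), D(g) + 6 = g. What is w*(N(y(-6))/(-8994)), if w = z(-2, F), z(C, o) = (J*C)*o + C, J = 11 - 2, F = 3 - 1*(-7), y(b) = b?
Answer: 455/4497 ≈ 0.10118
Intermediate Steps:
F = 10 (F = 3 + 7 = 10)
D(g) = -6 + g
J = 9
N(K) = 5 (N(K) = -6 + 11 = 5)
z(C, o) = C + 9*C*o (z(C, o) = (9*C)*o + C = 9*C*o + C = C + 9*C*o)
w = -182 (w = -2*(1 + 9*10) = -2*(1 + 90) = -2*91 = -182)
w*(N(y(-6))/(-8994)) = -910/(-8994) = -910*(-1)/8994 = -182*(-5/8994) = 455/4497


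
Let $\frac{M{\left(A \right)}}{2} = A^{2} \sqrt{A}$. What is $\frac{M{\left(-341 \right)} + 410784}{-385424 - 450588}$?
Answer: $- \frac{102696}{209003} - \frac{116281 i \sqrt{341}}{418006} \approx -0.49136 - 5.1369 i$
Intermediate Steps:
$M{\left(A \right)} = 2 A^{\frac{5}{2}}$ ($M{\left(A \right)} = 2 A^{2} \sqrt{A} = 2 A^{\frac{5}{2}}$)
$\frac{M{\left(-341 \right)} + 410784}{-385424 - 450588} = \frac{2 \left(-341\right)^{\frac{5}{2}} + 410784}{-385424 - 450588} = \frac{2 \cdot 116281 i \sqrt{341} + 410784}{-836012} = \left(232562 i \sqrt{341} + 410784\right) \left(- \frac{1}{836012}\right) = \left(410784 + 232562 i \sqrt{341}\right) \left(- \frac{1}{836012}\right) = - \frac{102696}{209003} - \frac{116281 i \sqrt{341}}{418006}$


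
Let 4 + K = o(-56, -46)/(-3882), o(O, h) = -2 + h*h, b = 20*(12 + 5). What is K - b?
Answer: -668761/1941 ≈ -344.54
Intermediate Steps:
b = 340 (b = 20*17 = 340)
o(O, h) = -2 + h²
K = -8821/1941 (K = -4 + (-2 + (-46)²)/(-3882) = -4 + (-2 + 2116)*(-1/3882) = -4 + 2114*(-1/3882) = -4 - 1057/1941 = -8821/1941 ≈ -4.5446)
K - b = -8821/1941 - 1*340 = -8821/1941 - 340 = -668761/1941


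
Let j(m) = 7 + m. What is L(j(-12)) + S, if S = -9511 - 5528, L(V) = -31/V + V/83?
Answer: -6238637/415 ≈ -15033.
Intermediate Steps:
L(V) = -31/V + V/83 (L(V) = -31/V + V*(1/83) = -31/V + V/83)
S = -15039
L(j(-12)) + S = (-31/(7 - 12) + (7 - 12)/83) - 15039 = (-31/(-5) + (1/83)*(-5)) - 15039 = (-31*(-1/5) - 5/83) - 15039 = (31/5 - 5/83) - 15039 = 2548/415 - 15039 = -6238637/415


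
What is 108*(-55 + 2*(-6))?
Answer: -7236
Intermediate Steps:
108*(-55 + 2*(-6)) = 108*(-55 - 12) = 108*(-67) = -7236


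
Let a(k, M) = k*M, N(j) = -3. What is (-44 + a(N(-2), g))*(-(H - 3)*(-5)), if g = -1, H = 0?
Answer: 615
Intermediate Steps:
a(k, M) = M*k
(-44 + a(N(-2), g))*(-(H - 3)*(-5)) = (-44 - 1*(-3))*(-(0 - 3)*(-5)) = (-44 + 3)*(-1*(-3)*(-5)) = -123*(-5) = -41*(-15) = 615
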